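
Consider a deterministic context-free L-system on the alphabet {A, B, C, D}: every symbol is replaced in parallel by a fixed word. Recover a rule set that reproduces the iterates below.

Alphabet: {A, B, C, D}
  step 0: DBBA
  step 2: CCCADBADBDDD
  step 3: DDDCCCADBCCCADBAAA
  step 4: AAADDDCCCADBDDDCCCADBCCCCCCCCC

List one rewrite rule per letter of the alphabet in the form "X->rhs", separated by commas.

A->CCC, B->DB, C->D, D->A

  step 3 ⇒ step 4: DDDCCCADBCCCADBAAA ⇒ A·A·A·D·D·D·CCC·A·DB·D·D·D·CCC·A·DB·CCC·CCC·CCC
    A ↦ CCC
    B ↦ DB
    C ↦ D
    D ↦ A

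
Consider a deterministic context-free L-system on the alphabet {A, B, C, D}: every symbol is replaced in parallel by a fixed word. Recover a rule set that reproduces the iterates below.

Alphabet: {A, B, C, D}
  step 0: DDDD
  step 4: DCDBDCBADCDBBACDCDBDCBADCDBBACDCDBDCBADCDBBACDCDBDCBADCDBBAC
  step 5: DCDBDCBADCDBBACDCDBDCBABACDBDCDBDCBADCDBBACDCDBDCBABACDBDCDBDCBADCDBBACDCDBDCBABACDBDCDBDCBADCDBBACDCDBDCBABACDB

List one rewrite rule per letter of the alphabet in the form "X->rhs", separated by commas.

  step 4 ⇒ step 5: DCDBDCBADCDBBACDCDBDCBADCDBBACDCDBDCBADCDBBACDCDBDCBADCDBBAC ⇒ DC·DB·DC·BA·DC·DB·BA·C·DC·DB·DC·BA·BA·C·DB·DC·DB·DC·BA·DC·DB·BA·C·DC·DB·DC·BA·BA·C·DB·DC·DB·DC·BA·DC·DB·BA·C·DC·DB·DC·BA·BA·C·DB·DC·DB·DC·BA·DC·DB·BA·C·DC·DB·DC·BA·BA·C·DB
    A ↦ C
    B ↦ BA
    C ↦ DB
    D ↦ DC

A->C, B->BA, C->DB, D->DC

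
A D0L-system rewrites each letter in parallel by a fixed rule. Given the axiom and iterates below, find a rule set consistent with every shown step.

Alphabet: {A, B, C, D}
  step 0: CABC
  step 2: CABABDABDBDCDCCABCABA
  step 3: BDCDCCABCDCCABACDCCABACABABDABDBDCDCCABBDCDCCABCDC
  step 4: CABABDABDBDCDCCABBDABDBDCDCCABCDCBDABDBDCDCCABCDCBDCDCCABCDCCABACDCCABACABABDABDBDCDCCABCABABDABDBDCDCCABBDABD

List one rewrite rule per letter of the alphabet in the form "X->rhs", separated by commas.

  step 3 ⇒ step 4: BDCDCCABCDCCABACDCCABACABABDABDBDCDCCABBDCDCCABCDC ⇒ CAB·A·BD·A·BD·BD·CDC·CAB·BD·A·BD·BD·CDC·CAB·CDC·BD·A·BD·BD·CDC·CAB·CDC·BD·CDC·CAB·CDC·CAB·A·CDC·CAB·A·CAB·A·BD·A·BD·BD·CDC·CAB·CAB·A·BD·A·BD·BD·CDC·CAB·BD·A·BD
    A ↦ CDC
    B ↦ CAB
    C ↦ BD
    D ↦ A

A->CDC, B->CAB, C->BD, D->A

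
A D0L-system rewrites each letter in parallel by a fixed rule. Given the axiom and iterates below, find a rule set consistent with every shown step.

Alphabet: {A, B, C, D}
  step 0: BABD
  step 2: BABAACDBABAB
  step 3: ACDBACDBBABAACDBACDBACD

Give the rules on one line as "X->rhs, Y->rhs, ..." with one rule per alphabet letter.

A->B, B->ACD, C->AB, D->A

  step 2 ⇒ step 3: BABAACDBABAB ⇒ ACD·B·ACD·B·B·AB·A·ACD·B·ACD·B·ACD
    A ↦ B
    B ↦ ACD
    C ↦ AB
    D ↦ A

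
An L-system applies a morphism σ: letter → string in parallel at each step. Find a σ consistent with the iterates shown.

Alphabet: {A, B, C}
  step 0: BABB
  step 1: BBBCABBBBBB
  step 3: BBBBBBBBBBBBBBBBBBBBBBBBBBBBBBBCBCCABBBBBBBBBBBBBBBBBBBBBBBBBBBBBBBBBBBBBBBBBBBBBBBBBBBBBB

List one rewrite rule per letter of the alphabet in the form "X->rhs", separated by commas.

  step 0 ⇒ step 1: BABB ⇒ BBB·CA·BBB·BBB
    A ↦ CA
    B ↦ BBB
    C ↦ BC  (constrained at step 1)

A->CA, B->BBB, C->BC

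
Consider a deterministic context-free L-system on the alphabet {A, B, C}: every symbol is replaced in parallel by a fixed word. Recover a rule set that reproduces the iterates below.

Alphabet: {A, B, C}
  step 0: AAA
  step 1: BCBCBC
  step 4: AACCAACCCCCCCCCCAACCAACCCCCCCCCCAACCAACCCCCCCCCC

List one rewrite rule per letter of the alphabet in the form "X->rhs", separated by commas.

A->BC, B->AA, C->CC

  step 0 ⇒ step 1: AAA ⇒ BC·BC·BC
    A ↦ BC
    B ↦ AA  (constrained at step 1)
    C ↦ CC  (constrained at step 1)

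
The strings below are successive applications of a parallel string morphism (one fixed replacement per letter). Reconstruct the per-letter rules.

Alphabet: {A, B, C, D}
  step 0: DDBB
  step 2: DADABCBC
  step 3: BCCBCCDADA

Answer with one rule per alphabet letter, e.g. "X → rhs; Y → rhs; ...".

  step 2 ⇒ step 3: DADABCBC ⇒ BC·C·BC·C·D·A·D·A
    A ↦ C
    B ↦ D
    C ↦ A
    D ↦ BC

A->C, B->D, C->A, D->BC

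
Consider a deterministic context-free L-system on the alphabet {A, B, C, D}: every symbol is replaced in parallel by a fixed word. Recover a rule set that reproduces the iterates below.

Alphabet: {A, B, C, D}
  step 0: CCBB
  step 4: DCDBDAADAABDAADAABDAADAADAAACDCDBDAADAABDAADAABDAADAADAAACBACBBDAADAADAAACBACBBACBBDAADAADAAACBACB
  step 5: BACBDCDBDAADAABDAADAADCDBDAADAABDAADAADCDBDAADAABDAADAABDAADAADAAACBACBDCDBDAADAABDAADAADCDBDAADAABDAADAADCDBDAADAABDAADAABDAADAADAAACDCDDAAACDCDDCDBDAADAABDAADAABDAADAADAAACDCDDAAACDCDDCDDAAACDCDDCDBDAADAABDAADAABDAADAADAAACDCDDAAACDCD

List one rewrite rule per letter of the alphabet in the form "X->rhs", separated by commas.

A->DAA, B->DCD, C->AC, D->B

  step 4 ⇒ step 5: DCDBDAADAABDAADAABDAADAADAAACDCDBDAADAABDAADAABDAADAADAAACBACBBDAADAADAAACBACBBACBBDAADAADAAACBACB ⇒ B·AC·B·DCD·B·DAA·DAA·B·DAA·DAA·DCD·B·DAA·DAA·B·DAA·DAA·DCD·B·DAA·DAA·B·DAA·DAA·B·DAA·DAA·DAA·AC·B·AC·B·DCD·B·DAA·DAA·B·DAA·DAA·DCD·B·DAA·DAA·B·DAA·DAA·DCD·B·DAA·DAA·B·DAA·DAA·B·DAA·DAA·DAA·AC·DCD·DAA·AC·DCD·DCD·B·DAA·DAA·B·DAA·DAA·B·DAA·DAA·DAA·AC·DCD·DAA·AC·DCD·DCD·DAA·AC·DCD·DCD·B·DAA·DAA·B·DAA·DAA·B·DAA·DAA·DAA·AC·DCD·DAA·AC·DCD
    A ↦ DAA
    B ↦ DCD
    C ↦ AC
    D ↦ B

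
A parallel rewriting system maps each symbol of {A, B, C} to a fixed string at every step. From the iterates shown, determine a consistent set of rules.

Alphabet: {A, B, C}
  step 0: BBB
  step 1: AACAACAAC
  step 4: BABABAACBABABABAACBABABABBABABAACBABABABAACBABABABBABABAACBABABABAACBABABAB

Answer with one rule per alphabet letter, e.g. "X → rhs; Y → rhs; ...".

  step 0 ⇒ step 1: BBB ⇒ AAC·AAC·AAC
    B ↦ AAC
    A ↦ BA  (constrained at step 1)
    C ↦ B  (constrained at step 1)

A->BA, B->AAC, C->B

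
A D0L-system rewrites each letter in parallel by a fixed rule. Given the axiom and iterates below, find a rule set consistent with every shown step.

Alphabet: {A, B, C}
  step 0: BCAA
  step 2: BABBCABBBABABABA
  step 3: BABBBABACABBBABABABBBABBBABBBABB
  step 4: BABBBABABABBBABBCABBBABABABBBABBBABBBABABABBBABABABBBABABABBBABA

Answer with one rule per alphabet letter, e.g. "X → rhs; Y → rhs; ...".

  step 3 ⇒ step 4: BABBBABACABBBABABABBBABBBABBBABB ⇒ BA·BB·BA·BA·BA·BB·BA·BB·CA·BB·BA·BA·BA·BB·BA·BB·BA·BB·BA·BA·BA·BB·BA·BA·BA·BB·BA·BA·BA·BB·BA·BA
    A ↦ BB
    B ↦ BA
    C ↦ CA

A->BB, B->BA, C->CA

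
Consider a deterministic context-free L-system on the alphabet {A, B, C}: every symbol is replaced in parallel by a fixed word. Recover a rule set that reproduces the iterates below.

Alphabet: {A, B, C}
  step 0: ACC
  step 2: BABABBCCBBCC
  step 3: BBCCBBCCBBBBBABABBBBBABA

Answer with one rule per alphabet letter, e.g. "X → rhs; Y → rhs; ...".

A->CC, B->BB, C->BA

  step 2 ⇒ step 3: BABABBCCBBCC ⇒ BB·CC·BB·CC·BB·BB·BA·BA·BB·BB·BA·BA
    A ↦ CC
    B ↦ BB
    C ↦ BA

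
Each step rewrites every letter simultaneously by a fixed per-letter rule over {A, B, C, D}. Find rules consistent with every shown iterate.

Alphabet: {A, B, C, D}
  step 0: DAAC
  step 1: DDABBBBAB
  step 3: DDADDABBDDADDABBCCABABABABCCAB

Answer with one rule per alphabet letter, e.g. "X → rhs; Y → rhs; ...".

A->BB, B->C, C->AB, D->DDA

  step 0 ⇒ step 1: DAAC ⇒ DDA·BB·BB·AB
    A ↦ BB
    C ↦ AB
    D ↦ DDA
    B ↦ C  (constrained at step 1)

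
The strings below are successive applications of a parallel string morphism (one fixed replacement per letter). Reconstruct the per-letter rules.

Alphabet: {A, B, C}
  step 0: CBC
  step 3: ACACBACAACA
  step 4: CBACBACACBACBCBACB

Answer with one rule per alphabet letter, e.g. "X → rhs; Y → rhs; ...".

  step 3 ⇒ step 4: ACACBACAACA ⇒ CB·A·CB·A·CA·CB·A·CB·CB·A·CB
    A ↦ CB
    B ↦ CA
    C ↦ A

A->CB, B->CA, C->A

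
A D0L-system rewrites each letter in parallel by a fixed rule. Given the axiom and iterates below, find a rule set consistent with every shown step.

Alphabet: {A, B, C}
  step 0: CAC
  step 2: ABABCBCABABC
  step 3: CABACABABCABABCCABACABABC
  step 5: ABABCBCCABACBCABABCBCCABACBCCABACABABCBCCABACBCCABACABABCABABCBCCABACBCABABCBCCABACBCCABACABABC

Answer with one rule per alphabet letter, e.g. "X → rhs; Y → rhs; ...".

  step 2 ⇒ step 3: ABABCBCABABC ⇒ C·ABA·C·ABA·BC·ABA·BC·C·ABA·C·ABA·BC
    A ↦ C
    B ↦ ABA
    C ↦ BC

A->C, B->ABA, C->BC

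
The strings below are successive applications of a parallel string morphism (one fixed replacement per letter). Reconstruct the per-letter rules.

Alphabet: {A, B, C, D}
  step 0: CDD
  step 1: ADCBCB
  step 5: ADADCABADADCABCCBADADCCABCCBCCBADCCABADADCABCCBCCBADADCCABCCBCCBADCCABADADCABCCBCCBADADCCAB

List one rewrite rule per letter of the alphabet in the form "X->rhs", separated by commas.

  step 0 ⇒ step 1: CDD ⇒ AD·CB·CB
    C ↦ AD
    D ↦ CB
    A ↦ C  (constrained at step 1)
    B ↦ CAB  (constrained at step 1)

A->C, B->CAB, C->AD, D->CB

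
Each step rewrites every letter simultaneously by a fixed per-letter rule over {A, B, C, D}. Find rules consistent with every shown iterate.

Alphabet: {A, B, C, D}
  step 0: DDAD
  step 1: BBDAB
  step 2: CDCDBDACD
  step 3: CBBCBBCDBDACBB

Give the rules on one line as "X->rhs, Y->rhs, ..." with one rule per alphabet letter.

  step 2 ⇒ step 3: CDCDBDACD ⇒ CB·B·CB·B·CD·B·DA·CB·B
    A ↦ DA
    B ↦ CD
    C ↦ CB
    D ↦ B

A->DA, B->CD, C->CB, D->B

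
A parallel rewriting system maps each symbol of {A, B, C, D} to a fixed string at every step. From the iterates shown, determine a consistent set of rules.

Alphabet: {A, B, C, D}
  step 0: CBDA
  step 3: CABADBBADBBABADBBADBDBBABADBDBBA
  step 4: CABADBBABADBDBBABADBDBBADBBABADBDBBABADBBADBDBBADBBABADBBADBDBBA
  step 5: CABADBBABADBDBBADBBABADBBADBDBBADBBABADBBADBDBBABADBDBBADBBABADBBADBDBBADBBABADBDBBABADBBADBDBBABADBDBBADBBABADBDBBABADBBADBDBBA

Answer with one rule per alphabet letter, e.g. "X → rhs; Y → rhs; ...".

A->BA, B->DB, C->CA, D->BA

  step 4 ⇒ step 5: CABADBBABADBDBBABADBDBBADBBABADBDBBABADBBADBDBBADBBABADBBADBDBBA ⇒ CA·BA·DB·BA·BA·DB·DB·BA·DB·BA·BA·DB·BA·DB·DB·BA·DB·BA·BA·DB·BA·DB·DB·BA·BA·DB·DB·BA·DB·BA·BA·DB·BA·DB·DB·BA·DB·BA·BA·DB·DB·BA·BA·DB·BA·DB·DB·BA·BA·DB·DB·BA·DB·BA·BA·DB·DB·BA·BA·DB·BA·DB·DB·BA
    A ↦ BA
    B ↦ DB
    C ↦ CA
    D ↦ BA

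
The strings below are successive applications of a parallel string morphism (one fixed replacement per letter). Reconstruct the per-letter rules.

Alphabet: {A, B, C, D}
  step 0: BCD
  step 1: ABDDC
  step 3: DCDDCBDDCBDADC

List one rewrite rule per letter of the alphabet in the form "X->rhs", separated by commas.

  step 0 ⇒ step 1: BCD ⇒ A·BD·DC
    B ↦ A
    C ↦ BD
    D ↦ DC
    A ↦ D  (constrained at step 1)

A->D, B->A, C->BD, D->DC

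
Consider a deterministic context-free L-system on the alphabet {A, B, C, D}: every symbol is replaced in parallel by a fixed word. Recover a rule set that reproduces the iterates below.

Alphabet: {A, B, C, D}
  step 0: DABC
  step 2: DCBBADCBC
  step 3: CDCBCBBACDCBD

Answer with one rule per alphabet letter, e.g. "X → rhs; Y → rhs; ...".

A->BA, B->CB, C->D, D->C

  step 2 ⇒ step 3: DCBBADCBC ⇒ C·D·CB·CB·BA·C·D·CB·D
    A ↦ BA
    B ↦ CB
    C ↦ D
    D ↦ C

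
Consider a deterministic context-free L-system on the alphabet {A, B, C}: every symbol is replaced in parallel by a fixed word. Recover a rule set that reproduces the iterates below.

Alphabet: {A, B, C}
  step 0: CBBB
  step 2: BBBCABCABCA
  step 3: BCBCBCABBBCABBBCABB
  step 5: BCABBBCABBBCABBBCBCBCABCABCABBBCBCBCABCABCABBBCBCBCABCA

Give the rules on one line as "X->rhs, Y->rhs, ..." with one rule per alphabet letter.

  step 2 ⇒ step 3: BBBCABCABCA ⇒ BC·BC·BC·A·BB·BC·A·BB·BC·A·BB
    A ↦ BB
    B ↦ BC
    C ↦ A

A->BB, B->BC, C->A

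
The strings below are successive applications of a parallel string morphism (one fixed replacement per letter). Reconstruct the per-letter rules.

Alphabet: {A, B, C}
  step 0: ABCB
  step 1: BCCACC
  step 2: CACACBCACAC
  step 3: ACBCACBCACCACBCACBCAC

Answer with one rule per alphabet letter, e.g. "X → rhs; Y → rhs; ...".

A->BC, B->C, C->AC

  step 2 ⇒ step 3: CACACBCACAC ⇒ AC·BC·AC·BC·AC·C·AC·BC·AC·BC·AC
    A ↦ BC
    B ↦ C
    C ↦ AC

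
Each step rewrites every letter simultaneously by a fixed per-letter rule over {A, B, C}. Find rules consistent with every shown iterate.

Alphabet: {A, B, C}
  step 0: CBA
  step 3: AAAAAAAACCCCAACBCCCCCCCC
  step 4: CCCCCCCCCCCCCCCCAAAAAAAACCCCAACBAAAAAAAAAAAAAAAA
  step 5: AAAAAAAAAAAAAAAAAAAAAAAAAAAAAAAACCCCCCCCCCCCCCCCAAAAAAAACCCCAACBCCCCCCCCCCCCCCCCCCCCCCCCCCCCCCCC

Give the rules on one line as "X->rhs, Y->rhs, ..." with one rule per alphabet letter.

A->CC, B->CB, C->AA

  step 4 ⇒ step 5: CCCCCCCCCCCCCCCCAAAAAAAACCCCAACBAAAAAAAAAAAAAAAA ⇒ AA·AA·AA·AA·AA·AA·AA·AA·AA·AA·AA·AA·AA·AA·AA·AA·CC·CC·CC·CC·CC·CC·CC·CC·AA·AA·AA·AA·CC·CC·AA·CB·CC·CC·CC·CC·CC·CC·CC·CC·CC·CC·CC·CC·CC·CC·CC·CC
    A ↦ CC
    B ↦ CB
    C ↦ AA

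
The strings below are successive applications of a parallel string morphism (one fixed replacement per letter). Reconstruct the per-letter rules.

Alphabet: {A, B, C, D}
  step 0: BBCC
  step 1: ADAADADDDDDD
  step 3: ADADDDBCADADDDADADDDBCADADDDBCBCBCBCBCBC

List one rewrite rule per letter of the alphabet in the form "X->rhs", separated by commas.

A->BC, B->ADA, C->DDD, D->A

  step 0 ⇒ step 1: BBCC ⇒ ADA·ADA·DDD·DDD
    B ↦ ADA
    C ↦ DDD
    A ↦ BC  (constrained at step 1)
    D ↦ A  (constrained at step 1)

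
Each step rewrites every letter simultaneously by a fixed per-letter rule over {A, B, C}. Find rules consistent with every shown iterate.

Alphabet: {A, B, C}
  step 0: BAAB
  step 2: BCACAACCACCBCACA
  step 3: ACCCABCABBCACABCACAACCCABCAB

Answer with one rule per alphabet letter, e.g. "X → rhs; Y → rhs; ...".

  step 2 ⇒ step 3: BCACAACCACCBCACA ⇒ ACC·CA·B·CA·B·B·CA·CA·B·CA·CA·ACC·CA·B·CA·B
    A ↦ B
    B ↦ ACC
    C ↦ CA

A->B, B->ACC, C->CA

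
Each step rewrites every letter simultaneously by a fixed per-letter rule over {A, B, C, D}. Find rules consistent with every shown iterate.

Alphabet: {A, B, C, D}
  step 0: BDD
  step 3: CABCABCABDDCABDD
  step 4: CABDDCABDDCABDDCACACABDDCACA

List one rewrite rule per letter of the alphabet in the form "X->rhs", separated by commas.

  step 3 ⇒ step 4: CABCABCABDDCABDD ⇒ CA·B·DD·CA·B·DD·CA·B·DD·CA·CA·CA·B·DD·CA·CA
    A ↦ B
    B ↦ DD
    C ↦ CA
    D ↦ CA

A->B, B->DD, C->CA, D->CA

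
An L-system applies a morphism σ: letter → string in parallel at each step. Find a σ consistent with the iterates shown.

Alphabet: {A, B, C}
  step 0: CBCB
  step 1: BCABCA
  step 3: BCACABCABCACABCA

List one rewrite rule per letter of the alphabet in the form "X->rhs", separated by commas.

  step 0 ⇒ step 1: CBCB ⇒ B·CA·B·CA
    B ↦ CA
    C ↦ B
    A ↦ CA  (constrained at step 1)

A->CA, B->CA, C->B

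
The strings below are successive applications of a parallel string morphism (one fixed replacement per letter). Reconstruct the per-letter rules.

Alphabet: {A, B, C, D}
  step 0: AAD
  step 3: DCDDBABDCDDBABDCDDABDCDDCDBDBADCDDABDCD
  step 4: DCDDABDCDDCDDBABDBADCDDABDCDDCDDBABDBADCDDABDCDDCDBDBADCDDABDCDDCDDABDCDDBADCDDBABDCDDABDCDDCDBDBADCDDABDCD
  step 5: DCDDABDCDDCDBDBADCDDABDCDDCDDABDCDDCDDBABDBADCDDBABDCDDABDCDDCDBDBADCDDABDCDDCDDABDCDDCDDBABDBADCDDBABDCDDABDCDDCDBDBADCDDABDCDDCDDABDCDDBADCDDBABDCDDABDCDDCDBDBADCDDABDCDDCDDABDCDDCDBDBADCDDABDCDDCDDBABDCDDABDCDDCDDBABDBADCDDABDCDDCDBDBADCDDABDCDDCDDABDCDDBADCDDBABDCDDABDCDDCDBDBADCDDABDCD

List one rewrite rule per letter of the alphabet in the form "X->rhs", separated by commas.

A->B, B->DBA, C->DAB, D->DCD

  step 4 ⇒ step 5: DCDDABDCDDCDDBABDBADCDDABDCDDCDDBABDBADCDDABDCDDCDBDBADCDDABDCDDCDDABDCDDBADCDDBABDCDDABDCDDCDBDBADCDDABDCD ⇒ DCD·DAB·DCD·DCD·B·DBA·DCD·DAB·DCD·DCD·DAB·DCD·DCD·DBA·B·DBA·DCD·DBA·B·DCD·DAB·DCD·DCD·B·DBA·DCD·DAB·DCD·DCD·DAB·DCD·DCD·DBA·B·DBA·DCD·DBA·B·DCD·DAB·DCD·DCD·B·DBA·DCD·DAB·DCD·DCD·DAB·DCD·DBA·DCD·DBA·B·DCD·DAB·DCD·DCD·B·DBA·DCD·DAB·DCD·DCD·DAB·DCD·DCD·B·DBA·DCD·DAB·DCD·DCD·DBA·B·DCD·DAB·DCD·DCD·DBA·B·DBA·DCD·DAB·DCD·DCD·B·DBA·DCD·DAB·DCD·DCD·DAB·DCD·DBA·DCD·DBA·B·DCD·DAB·DCD·DCD·B·DBA·DCD·DAB·DCD
    A ↦ B
    B ↦ DBA
    C ↦ DAB
    D ↦ DCD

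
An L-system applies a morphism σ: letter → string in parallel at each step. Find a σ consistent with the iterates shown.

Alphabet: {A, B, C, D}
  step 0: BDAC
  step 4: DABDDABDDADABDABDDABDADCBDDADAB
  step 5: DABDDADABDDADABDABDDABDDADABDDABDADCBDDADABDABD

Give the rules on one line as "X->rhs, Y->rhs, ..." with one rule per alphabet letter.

A->B, B->D, C->DCB, D->DA

  step 4 ⇒ step 5: DABDDABDDADABDABDDABDADCBDDADAB ⇒ DA·B·D·DA·DA·B·D·DA·DA·B·DA·B·D·DA·B·D·DA·DA·B·D·DA·B·DA·DCB·D·DA·DA·B·DA·B·D
    A ↦ B
    B ↦ D
    C ↦ DCB
    D ↦ DA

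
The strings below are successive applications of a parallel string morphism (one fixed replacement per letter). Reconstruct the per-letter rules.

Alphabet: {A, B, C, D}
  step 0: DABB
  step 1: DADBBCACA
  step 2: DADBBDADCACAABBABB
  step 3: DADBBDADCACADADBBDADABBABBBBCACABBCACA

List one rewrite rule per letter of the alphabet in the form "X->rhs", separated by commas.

A->BB, B->CA, C->A, D->DAD

  step 2 ⇒ step 3: DADBBDADCACAABBABB ⇒ DAD·BB·DAD·CA·CA·DAD·BB·DAD·A·BB·A·BB·BB·CA·CA·BB·CA·CA
    A ↦ BB
    B ↦ CA
    C ↦ A
    D ↦ DAD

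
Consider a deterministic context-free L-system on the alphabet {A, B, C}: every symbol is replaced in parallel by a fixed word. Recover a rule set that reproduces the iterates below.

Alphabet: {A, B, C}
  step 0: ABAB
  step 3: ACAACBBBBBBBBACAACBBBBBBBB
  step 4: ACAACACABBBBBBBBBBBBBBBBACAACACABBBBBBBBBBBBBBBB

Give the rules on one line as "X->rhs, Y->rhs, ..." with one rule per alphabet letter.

A->AC, B->BB, C->A

  step 3 ⇒ step 4: ACAACBBBBBBBBACAACBBBBBBBB ⇒ AC·A·AC·AC·A·BB·BB·BB·BB·BB·BB·BB·BB·AC·A·AC·AC·A·BB·BB·BB·BB·BB·BB·BB·BB
    A ↦ AC
    B ↦ BB
    C ↦ A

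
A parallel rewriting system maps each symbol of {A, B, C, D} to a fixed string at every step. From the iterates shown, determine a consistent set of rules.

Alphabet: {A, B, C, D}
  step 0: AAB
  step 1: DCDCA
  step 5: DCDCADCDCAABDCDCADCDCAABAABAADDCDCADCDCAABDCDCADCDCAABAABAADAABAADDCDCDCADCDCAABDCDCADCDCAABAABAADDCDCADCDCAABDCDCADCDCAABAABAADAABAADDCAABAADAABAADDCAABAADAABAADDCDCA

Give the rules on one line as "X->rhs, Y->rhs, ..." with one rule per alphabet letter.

A->DC, B->A, C->AAD, D->AAB

  step 0 ⇒ step 1: AAB ⇒ DC·DC·A
    A ↦ DC
    B ↦ A
    C ↦ AAD  (constrained at step 1)
    D ↦ AAB  (constrained at step 1)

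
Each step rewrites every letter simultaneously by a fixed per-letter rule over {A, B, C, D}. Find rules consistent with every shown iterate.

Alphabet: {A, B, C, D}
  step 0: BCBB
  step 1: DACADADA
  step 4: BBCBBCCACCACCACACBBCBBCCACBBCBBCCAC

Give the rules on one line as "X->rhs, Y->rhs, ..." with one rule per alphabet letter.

A->C, B->DA, C->CA, D->BB

  step 0 ⇒ step 1: BCBB ⇒ DA·CA·DA·DA
    B ↦ DA
    C ↦ CA
    A ↦ C  (constrained at step 1)
    D ↦ BB  (constrained at step 1)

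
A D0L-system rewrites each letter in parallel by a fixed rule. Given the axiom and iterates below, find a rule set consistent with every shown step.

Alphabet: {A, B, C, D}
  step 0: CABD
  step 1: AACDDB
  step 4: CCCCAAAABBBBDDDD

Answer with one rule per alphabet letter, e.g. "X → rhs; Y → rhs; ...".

  step 0 ⇒ step 1: CABD ⇒ AA·C·DD·B
    A ↦ C
    B ↦ DD
    C ↦ AA
    D ↦ B

A->C, B->DD, C->AA, D->B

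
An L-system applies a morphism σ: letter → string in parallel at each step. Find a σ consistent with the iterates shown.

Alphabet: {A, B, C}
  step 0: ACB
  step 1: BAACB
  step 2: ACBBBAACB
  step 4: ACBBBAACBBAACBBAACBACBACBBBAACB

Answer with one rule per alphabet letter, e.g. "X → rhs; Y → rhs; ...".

  step 1 ⇒ step 2: BAACB ⇒ ACB·B·B·A·ACB
    A ↦ B
    B ↦ ACB
    C ↦ A

A->B, B->ACB, C->A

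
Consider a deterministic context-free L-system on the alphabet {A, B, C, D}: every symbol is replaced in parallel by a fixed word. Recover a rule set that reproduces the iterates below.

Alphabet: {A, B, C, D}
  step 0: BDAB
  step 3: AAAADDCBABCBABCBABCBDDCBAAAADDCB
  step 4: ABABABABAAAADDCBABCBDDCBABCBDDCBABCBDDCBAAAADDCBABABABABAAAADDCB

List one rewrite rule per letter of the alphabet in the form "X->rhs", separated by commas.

A->AB, B->CB, C->DD, D->AA

  step 3 ⇒ step 4: AAAADDCBABCBABCBABCBDDCBAAAADDCB ⇒ AB·AB·AB·AB·AA·AA·DD·CB·AB·CB·DD·CB·AB·CB·DD·CB·AB·CB·DD·CB·AA·AA·DD·CB·AB·AB·AB·AB·AA·AA·DD·CB
    A ↦ AB
    B ↦ CB
    C ↦ DD
    D ↦ AA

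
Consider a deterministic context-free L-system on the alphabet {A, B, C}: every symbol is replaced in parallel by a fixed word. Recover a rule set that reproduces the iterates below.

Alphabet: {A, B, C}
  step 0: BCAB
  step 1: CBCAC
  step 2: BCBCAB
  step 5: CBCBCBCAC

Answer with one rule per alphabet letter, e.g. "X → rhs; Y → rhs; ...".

A->CA, B->C, C->B

  step 1 ⇒ step 2: CBCAC ⇒ B·C·B·CA·B
    A ↦ CA
    B ↦ C
    C ↦ B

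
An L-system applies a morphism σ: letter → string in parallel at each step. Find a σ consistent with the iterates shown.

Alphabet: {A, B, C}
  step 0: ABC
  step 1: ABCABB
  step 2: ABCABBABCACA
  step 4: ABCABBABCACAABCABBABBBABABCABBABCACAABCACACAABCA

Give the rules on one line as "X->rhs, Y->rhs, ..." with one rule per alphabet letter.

A->AB, B->CA, C->BB

  step 1 ⇒ step 2: ABCABB ⇒ AB·CA·BB·AB·CA·CA
    A ↦ AB
    B ↦ CA
    C ↦ BB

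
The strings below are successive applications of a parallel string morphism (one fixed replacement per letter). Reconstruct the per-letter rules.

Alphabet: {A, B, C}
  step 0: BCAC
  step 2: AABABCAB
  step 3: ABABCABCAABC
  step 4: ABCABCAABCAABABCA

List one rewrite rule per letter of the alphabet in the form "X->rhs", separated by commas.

  step 3 ⇒ step 4: ABABCABCAABC ⇒ AB·C·AB·C·A·AB·C·A·AB·AB·C·A
    A ↦ AB
    B ↦ C
    C ↦ A

A->AB, B->C, C->A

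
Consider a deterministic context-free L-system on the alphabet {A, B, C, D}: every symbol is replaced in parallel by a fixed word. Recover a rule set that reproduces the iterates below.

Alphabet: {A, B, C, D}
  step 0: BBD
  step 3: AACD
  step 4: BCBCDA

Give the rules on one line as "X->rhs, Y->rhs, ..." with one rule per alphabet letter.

A->BC, B->C, C->D, D->A

  step 3 ⇒ step 4: AACD ⇒ BC·BC·D·A
    A ↦ BC
    C ↦ D
    D ↦ A
    B ↦ C  (constrained at step 0)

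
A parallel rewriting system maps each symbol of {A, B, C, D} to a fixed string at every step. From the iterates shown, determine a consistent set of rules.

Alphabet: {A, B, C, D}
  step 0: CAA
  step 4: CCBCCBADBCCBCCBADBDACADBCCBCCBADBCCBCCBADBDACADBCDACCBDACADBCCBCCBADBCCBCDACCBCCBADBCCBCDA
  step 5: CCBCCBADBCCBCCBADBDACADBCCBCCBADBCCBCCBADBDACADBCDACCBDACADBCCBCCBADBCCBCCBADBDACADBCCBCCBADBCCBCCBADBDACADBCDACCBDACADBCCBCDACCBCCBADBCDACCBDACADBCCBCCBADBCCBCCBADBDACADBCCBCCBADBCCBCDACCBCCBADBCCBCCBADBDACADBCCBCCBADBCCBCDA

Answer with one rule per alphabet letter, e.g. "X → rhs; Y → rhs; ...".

A->DA, B->ADB, C->CCB, D->C

  step 4 ⇒ step 5: CCBCCBADBCCBCCBADBDACADBCCBCCBADBCCBCCBADBDACADBCDACCBDACADBCCBCCBADBCCBCDACCBCCBADBCCBCDA ⇒ CCB·CCB·ADB·CCB·CCB·ADB·DA·C·ADB·CCB·CCB·ADB·CCB·CCB·ADB·DA·C·ADB·C·DA·CCB·DA·C·ADB·CCB·CCB·ADB·CCB·CCB·ADB·DA·C·ADB·CCB·CCB·ADB·CCB·CCB·ADB·DA·C·ADB·C·DA·CCB·DA·C·ADB·CCB·C·DA·CCB·CCB·ADB·C·DA·CCB·DA·C·ADB·CCB·CCB·ADB·CCB·CCB·ADB·DA·C·ADB·CCB·CCB·ADB·CCB·C·DA·CCB·CCB·ADB·CCB·CCB·ADB·DA·C·ADB·CCB·CCB·ADB·CCB·C·DA
    A ↦ DA
    B ↦ ADB
    C ↦ CCB
    D ↦ C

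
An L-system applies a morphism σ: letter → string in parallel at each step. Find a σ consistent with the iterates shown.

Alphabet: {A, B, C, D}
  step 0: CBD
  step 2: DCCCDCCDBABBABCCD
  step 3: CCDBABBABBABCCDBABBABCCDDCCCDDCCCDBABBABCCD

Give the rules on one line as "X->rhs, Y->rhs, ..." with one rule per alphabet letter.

  step 2 ⇒ step 3: DCCCDCCDBABBABCCD ⇒ CCD·BAB·BAB·BAB·CCD·BAB·BAB·CCD·D·CCC·D·D·CCC·D·BAB·BAB·CCD
    A ↦ CCC
    B ↦ D
    C ↦ BAB
    D ↦ CCD

A->CCC, B->D, C->BAB, D->CCD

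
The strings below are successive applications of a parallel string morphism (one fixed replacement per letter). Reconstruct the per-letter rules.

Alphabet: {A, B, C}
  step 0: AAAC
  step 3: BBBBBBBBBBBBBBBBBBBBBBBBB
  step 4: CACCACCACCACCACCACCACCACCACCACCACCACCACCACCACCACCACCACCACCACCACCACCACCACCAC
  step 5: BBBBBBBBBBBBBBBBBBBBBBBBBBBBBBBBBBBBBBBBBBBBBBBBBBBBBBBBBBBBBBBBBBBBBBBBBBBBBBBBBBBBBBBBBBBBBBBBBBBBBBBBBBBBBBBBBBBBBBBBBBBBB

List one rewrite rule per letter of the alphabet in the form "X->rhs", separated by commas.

A->B, B->CAC, C->BB

  step 4 ⇒ step 5: CACCACCACCACCACCACCACCACCACCACCACCACCACCACCACCACCACCACCACCACCACCACCACCACCAC ⇒ BB·B·BB·BB·B·BB·BB·B·BB·BB·B·BB·BB·B·BB·BB·B·BB·BB·B·BB·BB·B·BB·BB·B·BB·BB·B·BB·BB·B·BB·BB·B·BB·BB·B·BB·BB·B·BB·BB·B·BB·BB·B·BB·BB·B·BB·BB·B·BB·BB·B·BB·BB·B·BB·BB·B·BB·BB·B·BB·BB·B·BB·BB·B·BB·BB·B·BB
    A ↦ B
    C ↦ BB
  step 3 ⇒ step 4: BBBBBBBBBBBBBBBBBBBBBBBBB ⇒ CAC·CAC·CAC·CAC·CAC·CAC·CAC·CAC·CAC·CAC·CAC·CAC·CAC·CAC·CAC·CAC·CAC·CAC·CAC·CAC·CAC·CAC·CAC·CAC·CAC
    B ↦ CAC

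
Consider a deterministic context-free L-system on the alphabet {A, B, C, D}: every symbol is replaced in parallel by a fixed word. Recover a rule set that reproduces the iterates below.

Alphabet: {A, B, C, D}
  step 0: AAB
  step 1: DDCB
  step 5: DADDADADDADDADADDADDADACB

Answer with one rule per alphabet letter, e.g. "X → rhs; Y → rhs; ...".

A->D, B->CB, C->A, D->DA

  step 0 ⇒ step 1: AAB ⇒ D·D·CB
    A ↦ D
    B ↦ CB
    C ↦ A  (constrained at step 1)
    D ↦ DA  (constrained at step 1)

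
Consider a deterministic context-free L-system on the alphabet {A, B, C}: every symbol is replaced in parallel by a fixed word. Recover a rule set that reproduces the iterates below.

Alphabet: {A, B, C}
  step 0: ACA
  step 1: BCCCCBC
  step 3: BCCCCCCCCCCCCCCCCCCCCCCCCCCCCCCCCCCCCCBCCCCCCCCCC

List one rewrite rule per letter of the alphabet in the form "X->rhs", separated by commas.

  step 0 ⇒ step 1: ACA ⇒ BC·CCC·BC
    A ↦ BC
    C ↦ CCC
    B ↦ A  (constrained at step 1)

A->BC, B->A, C->CCC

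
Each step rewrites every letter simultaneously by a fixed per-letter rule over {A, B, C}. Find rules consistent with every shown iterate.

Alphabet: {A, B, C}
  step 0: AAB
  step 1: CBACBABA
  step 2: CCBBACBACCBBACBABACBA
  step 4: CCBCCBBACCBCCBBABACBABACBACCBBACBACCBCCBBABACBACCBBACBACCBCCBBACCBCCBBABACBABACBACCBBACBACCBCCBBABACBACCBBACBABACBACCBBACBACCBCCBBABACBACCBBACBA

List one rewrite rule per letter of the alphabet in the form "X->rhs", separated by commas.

A->CBA, B->BA, C->CCB

  step 1 ⇒ step 2: CBACBABA ⇒ CCB·BA·CBA·CCB·BA·CBA·BA·CBA
    A ↦ CBA
    B ↦ BA
    C ↦ CCB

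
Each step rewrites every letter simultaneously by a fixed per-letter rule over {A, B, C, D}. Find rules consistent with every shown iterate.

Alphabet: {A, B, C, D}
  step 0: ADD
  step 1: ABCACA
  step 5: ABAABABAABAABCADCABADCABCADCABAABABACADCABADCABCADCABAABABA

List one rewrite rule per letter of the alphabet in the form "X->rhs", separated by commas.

A->AB, B->A, C->DC, D->CA

  step 0 ⇒ step 1: ADD ⇒ AB·CA·CA
    A ↦ AB
    D ↦ CA
    B ↦ A  (constrained at step 1)
    C ↦ DC  (constrained at step 1)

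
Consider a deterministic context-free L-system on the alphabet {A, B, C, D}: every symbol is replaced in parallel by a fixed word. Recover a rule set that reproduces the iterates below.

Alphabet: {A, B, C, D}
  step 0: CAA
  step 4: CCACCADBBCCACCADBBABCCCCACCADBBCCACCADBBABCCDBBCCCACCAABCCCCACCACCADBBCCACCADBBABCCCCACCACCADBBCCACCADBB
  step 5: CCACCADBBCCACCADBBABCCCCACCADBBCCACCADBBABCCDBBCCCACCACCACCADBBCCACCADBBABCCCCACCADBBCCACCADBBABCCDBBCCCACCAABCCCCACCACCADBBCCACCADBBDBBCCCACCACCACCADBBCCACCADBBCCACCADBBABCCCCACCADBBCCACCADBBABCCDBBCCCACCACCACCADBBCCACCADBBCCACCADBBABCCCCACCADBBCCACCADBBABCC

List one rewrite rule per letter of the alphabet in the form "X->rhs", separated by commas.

A->DBB, B->C, C->CCA, D->AB

  step 4 ⇒ step 5: CCACCADBBCCACCADBBABCCCCACCADBBCCACCADBBABCCDBBCCCACCAABCCCCACCACCADBBCCACCADBBABCCCCACCACCADBBCCACCADBB ⇒ CCA·CCA·DBB·CCA·CCA·DBB·AB·C·C·CCA·CCA·DBB·CCA·CCA·DBB·AB·C·C·DBB·C·CCA·CCA·CCA·CCA·DBB·CCA·CCA·DBB·AB·C·C·CCA·CCA·DBB·CCA·CCA·DBB·AB·C·C·DBB·C·CCA·CCA·AB·C·C·CCA·CCA·CCA·DBB·CCA·CCA·DBB·DBB·C·CCA·CCA·CCA·CCA·DBB·CCA·CCA·DBB·CCA·CCA·DBB·AB·C·C·CCA·CCA·DBB·CCA·CCA·DBB·AB·C·C·DBB·C·CCA·CCA·CCA·CCA·DBB·CCA·CCA·DBB·CCA·CCA·DBB·AB·C·C·CCA·CCA·DBB·CCA·CCA·DBB·AB·C·C
    A ↦ DBB
    B ↦ C
    C ↦ CCA
    D ↦ AB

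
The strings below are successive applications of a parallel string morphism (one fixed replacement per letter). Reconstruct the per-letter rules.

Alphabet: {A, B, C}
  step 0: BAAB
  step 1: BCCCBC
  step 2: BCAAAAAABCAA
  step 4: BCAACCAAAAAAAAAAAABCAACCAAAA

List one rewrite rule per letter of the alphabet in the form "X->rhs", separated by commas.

A->C, B->BC, C->AA

  step 1 ⇒ step 2: BCCCBC ⇒ BC·AA·AA·AA·BC·AA
    B ↦ BC
    C ↦ AA
  step 0 ⇒ step 1: BAAB ⇒ BC·C·C·BC
    A ↦ C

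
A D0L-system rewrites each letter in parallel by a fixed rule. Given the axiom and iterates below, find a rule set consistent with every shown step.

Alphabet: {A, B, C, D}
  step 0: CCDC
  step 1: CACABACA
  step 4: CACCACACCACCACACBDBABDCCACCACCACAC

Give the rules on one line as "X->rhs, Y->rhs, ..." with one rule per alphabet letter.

A->C, B->BD, C->CA, D->BA

  step 0 ⇒ step 1: CCDC ⇒ CA·CA·BA·CA
    C ↦ CA
    D ↦ BA
    A ↦ C  (constrained at step 1)
    B ↦ BD  (constrained at step 1)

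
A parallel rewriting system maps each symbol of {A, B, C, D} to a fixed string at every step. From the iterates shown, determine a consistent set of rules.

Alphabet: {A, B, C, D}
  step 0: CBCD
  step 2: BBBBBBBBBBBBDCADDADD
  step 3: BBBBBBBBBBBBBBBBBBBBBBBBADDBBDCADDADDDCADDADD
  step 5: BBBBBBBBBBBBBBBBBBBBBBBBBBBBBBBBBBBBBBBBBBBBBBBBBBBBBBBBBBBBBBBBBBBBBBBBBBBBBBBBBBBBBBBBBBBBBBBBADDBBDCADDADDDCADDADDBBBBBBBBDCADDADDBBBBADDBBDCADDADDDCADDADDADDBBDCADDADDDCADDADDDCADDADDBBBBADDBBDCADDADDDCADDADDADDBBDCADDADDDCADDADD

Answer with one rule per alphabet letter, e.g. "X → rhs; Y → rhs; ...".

A->DC, B->BB, C->BB, D->ADD

  step 2 ⇒ step 3: BBBBBBBBBBBBDCADDADD ⇒ BB·BB·BB·BB·BB·BB·BB·BB·BB·BB·BB·BB·ADD·BB·DC·ADD·ADD·DC·ADD·ADD
    A ↦ DC
    B ↦ BB
    C ↦ BB
    D ↦ ADD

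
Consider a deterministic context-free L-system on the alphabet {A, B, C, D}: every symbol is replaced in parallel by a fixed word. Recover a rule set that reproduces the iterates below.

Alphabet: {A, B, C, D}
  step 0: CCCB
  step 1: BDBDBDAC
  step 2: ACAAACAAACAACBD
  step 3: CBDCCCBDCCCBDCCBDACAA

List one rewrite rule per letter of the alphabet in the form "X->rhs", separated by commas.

  step 2 ⇒ step 3: ACAAACAAACAACBD ⇒ C·BD·C·C·C·BD·C·C·C·BD·C·C·BD·AC·AA
    A ↦ C
    B ↦ AC
    C ↦ BD
    D ↦ AA

A->C, B->AC, C->BD, D->AA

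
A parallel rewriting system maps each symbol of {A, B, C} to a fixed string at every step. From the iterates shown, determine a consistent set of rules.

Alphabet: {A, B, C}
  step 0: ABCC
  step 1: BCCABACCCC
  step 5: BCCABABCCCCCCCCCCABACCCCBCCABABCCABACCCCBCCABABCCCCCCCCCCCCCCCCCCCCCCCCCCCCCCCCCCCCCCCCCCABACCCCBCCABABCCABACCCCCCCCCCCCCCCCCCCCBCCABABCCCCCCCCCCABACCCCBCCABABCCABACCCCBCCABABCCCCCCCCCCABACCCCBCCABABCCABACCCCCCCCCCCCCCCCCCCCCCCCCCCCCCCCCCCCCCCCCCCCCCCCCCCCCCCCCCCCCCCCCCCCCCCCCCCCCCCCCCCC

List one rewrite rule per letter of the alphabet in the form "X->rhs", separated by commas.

A->BCC, B->ABA, C->CC

  step 0 ⇒ step 1: ABCC ⇒ BCC·ABA·CC·CC
    A ↦ BCC
    B ↦ ABA
    C ↦ CC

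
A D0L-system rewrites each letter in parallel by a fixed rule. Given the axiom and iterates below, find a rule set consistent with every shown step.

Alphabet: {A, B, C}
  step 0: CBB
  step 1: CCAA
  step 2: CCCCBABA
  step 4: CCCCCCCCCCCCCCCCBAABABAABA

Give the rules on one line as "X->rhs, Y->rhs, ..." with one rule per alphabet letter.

  step 1 ⇒ step 2: CCAA ⇒ CC·CC·BA·BA
    A ↦ BA
    C ↦ CC
  step 0 ⇒ step 1: CBB ⇒ CC·A·A
    B ↦ A

A->BA, B->A, C->CC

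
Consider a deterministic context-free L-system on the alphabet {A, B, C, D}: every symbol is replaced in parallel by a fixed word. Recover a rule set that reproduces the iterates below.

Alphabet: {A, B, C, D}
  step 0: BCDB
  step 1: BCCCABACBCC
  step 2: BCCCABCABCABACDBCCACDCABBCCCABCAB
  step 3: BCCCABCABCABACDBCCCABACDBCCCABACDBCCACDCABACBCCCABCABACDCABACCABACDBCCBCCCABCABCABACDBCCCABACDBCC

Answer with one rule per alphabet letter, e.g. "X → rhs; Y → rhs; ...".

  step 2 ⇒ step 3: BCCCABCABCABACDBCCACDCABBCCCABCAB ⇒ BCC·CAB·CAB·CAB·ACD·BCC·CAB·ACD·BCC·CAB·ACD·BCC·ACD·CAB·AC·BCC·CAB·CAB·ACD·CAB·AC·CAB·ACD·BCC·BCC·CAB·CAB·CAB·ACD·BCC·CAB·ACD·BCC
    A ↦ ACD
    B ↦ BCC
    C ↦ CAB
    D ↦ AC

A->ACD, B->BCC, C->CAB, D->AC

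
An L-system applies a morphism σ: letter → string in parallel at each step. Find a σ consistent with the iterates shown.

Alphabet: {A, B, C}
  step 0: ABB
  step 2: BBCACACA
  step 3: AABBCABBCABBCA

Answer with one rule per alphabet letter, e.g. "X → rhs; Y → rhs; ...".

  step 2 ⇒ step 3: BBCACACA ⇒ A·A·BB·CA·BB·CA·BB·CA
    A ↦ CA
    B ↦ A
    C ↦ BB

A->CA, B->A, C->BB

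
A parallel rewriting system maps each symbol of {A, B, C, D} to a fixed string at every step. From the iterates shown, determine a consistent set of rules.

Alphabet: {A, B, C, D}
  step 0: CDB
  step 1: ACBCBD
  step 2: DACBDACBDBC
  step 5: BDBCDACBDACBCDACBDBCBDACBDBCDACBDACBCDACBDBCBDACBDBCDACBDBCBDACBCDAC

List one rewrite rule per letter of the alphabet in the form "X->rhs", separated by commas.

A->D, B->BD, C->AC, D->BC

  step 1 ⇒ step 2: ACBCBD ⇒ D·AC·BD·AC·BD·BC
    A ↦ D
    B ↦ BD
    C ↦ AC
    D ↦ BC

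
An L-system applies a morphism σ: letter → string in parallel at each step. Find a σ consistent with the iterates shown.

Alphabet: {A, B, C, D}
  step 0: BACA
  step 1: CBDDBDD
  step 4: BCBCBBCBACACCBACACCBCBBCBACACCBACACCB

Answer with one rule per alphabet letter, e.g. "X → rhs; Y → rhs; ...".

  step 0 ⇒ step 1: BACA ⇒ CB·DD·B·DD
    A ↦ DD
    B ↦ CB
    C ↦ B
    D ↦ AC  (constrained at step 1)

A->DD, B->CB, C->B, D->AC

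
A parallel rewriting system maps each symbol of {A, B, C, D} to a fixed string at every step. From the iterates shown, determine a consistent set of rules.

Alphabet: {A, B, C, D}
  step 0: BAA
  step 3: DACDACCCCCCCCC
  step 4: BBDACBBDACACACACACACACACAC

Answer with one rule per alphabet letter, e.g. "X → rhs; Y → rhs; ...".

A->D, B->CC, C->AC, D->BB

  step 3 ⇒ step 4: DACDACCCCCCCCC ⇒ BB·D·AC·BB·D·AC·AC·AC·AC·AC·AC·AC·AC·AC
    A ↦ D
    C ↦ AC
    D ↦ BB
    B ↦ CC  (constrained at step 0)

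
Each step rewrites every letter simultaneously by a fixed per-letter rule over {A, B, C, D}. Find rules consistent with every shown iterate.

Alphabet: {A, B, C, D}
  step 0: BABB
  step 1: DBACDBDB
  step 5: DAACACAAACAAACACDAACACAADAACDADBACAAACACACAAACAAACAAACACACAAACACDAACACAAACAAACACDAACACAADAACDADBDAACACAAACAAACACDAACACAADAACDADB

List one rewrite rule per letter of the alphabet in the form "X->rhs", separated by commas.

A->AC, B->DB, C->AA, D->DA

  step 0 ⇒ step 1: BABB ⇒ DB·AC·DB·DB
    A ↦ AC
    B ↦ DB
    C ↦ AA  (constrained at step 1)
    D ↦ DA  (constrained at step 1)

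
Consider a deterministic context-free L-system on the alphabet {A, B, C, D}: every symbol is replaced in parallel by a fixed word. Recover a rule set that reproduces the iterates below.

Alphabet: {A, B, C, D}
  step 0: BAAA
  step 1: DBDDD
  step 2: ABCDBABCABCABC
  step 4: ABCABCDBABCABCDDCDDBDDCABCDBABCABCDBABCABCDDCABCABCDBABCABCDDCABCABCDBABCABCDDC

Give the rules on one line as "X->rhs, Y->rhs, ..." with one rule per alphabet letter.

A->D, B->DB, C->DDC, D->ABC

  step 1 ⇒ step 2: DBDDD ⇒ ABC·DB·ABC·ABC·ABC
    B ↦ DB
    D ↦ ABC
  step 0 ⇒ step 1: BAAA ⇒ DB·D·D·D
    A ↦ D
    C ↦ DDC  (constrained at step 2)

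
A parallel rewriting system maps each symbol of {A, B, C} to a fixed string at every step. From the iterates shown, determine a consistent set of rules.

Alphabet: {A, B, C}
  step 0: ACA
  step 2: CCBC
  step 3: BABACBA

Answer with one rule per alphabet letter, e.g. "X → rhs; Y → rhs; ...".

  step 2 ⇒ step 3: CCBC ⇒ BA·BA·C·BA
    B ↦ C
    C ↦ BA
    A ↦ B  (constrained at step 0)

A->B, B->C, C->BA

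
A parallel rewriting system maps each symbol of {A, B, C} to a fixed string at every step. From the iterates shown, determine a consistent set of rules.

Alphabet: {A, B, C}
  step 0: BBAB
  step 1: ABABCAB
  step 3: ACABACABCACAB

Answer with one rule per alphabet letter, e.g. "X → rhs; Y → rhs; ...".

A->C, B->AB, C->A

  step 0 ⇒ step 1: BBAB ⇒ AB·AB·C·AB
    A ↦ C
    B ↦ AB
    C ↦ A  (constrained at step 1)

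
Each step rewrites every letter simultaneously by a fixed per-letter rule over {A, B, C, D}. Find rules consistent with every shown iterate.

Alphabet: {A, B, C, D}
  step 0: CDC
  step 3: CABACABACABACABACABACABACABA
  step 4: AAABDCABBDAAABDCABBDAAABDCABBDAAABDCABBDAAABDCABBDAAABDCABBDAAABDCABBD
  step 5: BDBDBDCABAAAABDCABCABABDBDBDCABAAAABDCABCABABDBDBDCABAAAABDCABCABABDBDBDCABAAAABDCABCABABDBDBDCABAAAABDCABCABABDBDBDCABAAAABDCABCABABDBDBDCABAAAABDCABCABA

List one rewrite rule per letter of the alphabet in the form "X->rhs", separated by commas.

  step 4 ⇒ step 5: AAABDCABBDAAABDCABBDAAABDCABBDAAABDCABBDAAABDCABBDAAABDCABBDAAABDCABBD ⇒ BD·BD·BD·CAB·A·AAA·BD·CAB·CAB·A·BD·BD·BD·CAB·A·AAA·BD·CAB·CAB·A·BD·BD·BD·CAB·A·AAA·BD·CAB·CAB·A·BD·BD·BD·CAB·A·AAA·BD·CAB·CAB·A·BD·BD·BD·CAB·A·AAA·BD·CAB·CAB·A·BD·BD·BD·CAB·A·AAA·BD·CAB·CAB·A·BD·BD·BD·CAB·A·AAA·BD·CAB·CAB·A
    A ↦ BD
    B ↦ CAB
    C ↦ AAA
    D ↦ A

A->BD, B->CAB, C->AAA, D->A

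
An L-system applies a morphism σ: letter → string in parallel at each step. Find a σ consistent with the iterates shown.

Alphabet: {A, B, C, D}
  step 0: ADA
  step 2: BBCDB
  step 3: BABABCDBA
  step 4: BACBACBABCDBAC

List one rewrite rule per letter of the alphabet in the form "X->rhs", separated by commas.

  step 3 ⇒ step 4: BABABCDBA ⇒ BA·C·BA·C·BA·B·CD·BA·C
    A ↦ C
    B ↦ BA
    C ↦ B
    D ↦ CD

A->C, B->BA, C->B, D->CD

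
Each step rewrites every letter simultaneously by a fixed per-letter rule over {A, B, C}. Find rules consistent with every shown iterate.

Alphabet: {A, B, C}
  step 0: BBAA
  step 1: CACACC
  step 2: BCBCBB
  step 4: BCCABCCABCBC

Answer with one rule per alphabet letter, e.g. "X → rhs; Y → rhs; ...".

A->C, B->CA, C->B

  step 1 ⇒ step 2: CACACC ⇒ B·C·B·C·B·B
    A ↦ C
    C ↦ B
  step 0 ⇒ step 1: BBAA ⇒ CA·CA·C·C
    B ↦ CA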